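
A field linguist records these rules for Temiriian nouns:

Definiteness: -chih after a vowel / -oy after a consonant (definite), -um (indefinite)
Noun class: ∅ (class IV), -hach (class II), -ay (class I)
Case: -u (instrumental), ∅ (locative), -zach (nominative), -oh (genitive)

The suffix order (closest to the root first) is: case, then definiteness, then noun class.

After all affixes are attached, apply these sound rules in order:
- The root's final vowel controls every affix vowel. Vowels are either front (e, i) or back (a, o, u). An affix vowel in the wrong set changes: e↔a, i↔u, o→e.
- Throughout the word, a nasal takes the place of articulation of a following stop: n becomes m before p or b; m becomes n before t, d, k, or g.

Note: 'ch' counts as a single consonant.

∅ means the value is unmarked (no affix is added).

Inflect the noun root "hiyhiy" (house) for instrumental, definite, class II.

Attach case instrumental -u → hiyhiyu.
Attach definiteness definite -chih (after vowel 'u') → hiyhiyuchih.
Attach noun class class II -hach → hiyhiyuchihhach.
Apply vowel harmony: hiyhiyuchihhach → hiyhiyichihhech.
Nasal assimilation: no change.

hiyhiyichihhech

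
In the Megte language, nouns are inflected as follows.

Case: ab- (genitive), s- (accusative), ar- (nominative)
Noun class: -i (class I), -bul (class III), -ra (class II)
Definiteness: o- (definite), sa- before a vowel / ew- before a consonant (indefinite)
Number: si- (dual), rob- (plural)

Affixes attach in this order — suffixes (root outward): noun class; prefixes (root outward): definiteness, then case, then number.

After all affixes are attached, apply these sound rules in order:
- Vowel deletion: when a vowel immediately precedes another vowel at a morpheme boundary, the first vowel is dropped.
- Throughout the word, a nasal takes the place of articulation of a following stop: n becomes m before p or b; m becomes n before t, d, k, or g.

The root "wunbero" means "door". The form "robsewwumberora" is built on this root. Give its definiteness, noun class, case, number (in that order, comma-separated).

indefinite, class II, accusative, plural

Segment: rob-s-ew-wunbero-ra.
definiteness: sa/ew- → indefinite.
noun class: -ra → class II.
case: s- → accusative.
number: rob- → plural.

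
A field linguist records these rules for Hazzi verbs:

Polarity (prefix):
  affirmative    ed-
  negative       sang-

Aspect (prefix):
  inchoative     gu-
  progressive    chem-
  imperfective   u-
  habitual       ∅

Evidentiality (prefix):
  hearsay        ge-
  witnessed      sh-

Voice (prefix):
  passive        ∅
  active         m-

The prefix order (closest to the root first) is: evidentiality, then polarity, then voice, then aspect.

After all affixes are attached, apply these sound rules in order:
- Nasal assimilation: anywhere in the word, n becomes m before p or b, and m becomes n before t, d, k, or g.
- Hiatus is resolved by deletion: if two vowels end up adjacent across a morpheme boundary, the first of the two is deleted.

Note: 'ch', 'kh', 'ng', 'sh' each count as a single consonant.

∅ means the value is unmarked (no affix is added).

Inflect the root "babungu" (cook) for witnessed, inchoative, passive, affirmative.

gedshbabungu

Attach evidentiality witnessed sh- → shbabungu.
Attach polarity affirmative ed- → edshbabungu.
voice = passive: zero marking, form stays edshbabungu.
Attach aspect inchoative gu- → guedshbabungu.
Nasal assimilation: no change.
Apply vowel deletion: guedshbabungu → gedshbabungu.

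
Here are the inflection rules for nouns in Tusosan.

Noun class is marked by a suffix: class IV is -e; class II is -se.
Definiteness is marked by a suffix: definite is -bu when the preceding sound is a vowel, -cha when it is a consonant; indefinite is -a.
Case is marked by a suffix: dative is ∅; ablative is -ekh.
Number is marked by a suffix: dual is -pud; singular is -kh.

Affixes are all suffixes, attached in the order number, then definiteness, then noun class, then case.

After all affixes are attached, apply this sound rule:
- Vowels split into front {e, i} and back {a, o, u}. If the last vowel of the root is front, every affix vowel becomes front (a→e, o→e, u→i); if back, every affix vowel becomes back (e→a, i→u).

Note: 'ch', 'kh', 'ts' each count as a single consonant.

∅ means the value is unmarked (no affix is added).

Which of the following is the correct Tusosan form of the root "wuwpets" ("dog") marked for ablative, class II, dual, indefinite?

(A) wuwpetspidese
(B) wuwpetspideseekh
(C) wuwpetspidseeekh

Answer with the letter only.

Attach number dual -pud → wuwpetspud.
Attach definiteness indefinite -a → wuwpetspuda.
Attach noun class class II -se → wuwpetspudase.
Attach case ablative -ekh → wuwpetspudaseekh.
Apply vowel harmony: wuwpetspudaseekh → wuwpetspideseekh.
So the correct form is wuwpetspideseekh, option (B).
(C) wuwpetspidseeekh is wrong: it has the affixes in the wrong order.
(A) wuwpetspidese is wrong: it uses dative instead of ablative for case.

B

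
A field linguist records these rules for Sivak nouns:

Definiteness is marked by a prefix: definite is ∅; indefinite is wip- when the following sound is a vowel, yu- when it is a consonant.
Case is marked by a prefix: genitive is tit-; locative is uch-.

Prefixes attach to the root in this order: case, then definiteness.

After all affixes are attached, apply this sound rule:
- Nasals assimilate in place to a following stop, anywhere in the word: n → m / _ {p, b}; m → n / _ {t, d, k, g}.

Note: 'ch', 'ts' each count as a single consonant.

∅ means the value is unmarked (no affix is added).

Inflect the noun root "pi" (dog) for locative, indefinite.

wipuchpi

Attach case locative uch- → uchpi.
Attach definiteness indefinite wip- (before vowel 'u') → wipuchpi.
Nasal assimilation: no change.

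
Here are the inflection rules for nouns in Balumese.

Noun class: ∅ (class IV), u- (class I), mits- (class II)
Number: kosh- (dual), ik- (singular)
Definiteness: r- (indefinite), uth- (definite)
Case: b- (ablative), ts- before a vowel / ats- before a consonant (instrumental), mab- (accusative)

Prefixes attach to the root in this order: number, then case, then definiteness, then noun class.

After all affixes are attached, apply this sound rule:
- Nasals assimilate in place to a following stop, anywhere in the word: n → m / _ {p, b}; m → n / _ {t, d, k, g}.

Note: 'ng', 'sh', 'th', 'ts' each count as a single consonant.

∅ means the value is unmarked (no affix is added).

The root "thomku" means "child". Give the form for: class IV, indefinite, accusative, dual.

Attach number dual kosh- → koshthomku.
Attach case accusative mab- → mabkoshthomku.
Attach definiteness indefinite r- → rmabkoshthomku.
noun class = class IV: zero marking, form stays rmabkoshthomku.
Apply nasal assimilation: rmabkoshthomku → rmabkoshthonku.

rmabkoshthonku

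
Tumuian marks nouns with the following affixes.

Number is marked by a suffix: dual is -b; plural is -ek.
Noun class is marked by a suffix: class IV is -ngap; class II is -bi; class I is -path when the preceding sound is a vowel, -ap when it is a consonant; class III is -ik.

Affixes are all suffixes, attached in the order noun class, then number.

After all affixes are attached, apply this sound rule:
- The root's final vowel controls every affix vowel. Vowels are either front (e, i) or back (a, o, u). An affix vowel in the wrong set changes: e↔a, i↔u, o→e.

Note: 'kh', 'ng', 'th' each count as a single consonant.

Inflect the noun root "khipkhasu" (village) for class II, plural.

Attach noun class class II -bi → khipkhasubi.
Attach number plural -ek → khipkhasubiek.
Apply vowel harmony: khipkhasubiek → khipkhasubuak.

khipkhasubuak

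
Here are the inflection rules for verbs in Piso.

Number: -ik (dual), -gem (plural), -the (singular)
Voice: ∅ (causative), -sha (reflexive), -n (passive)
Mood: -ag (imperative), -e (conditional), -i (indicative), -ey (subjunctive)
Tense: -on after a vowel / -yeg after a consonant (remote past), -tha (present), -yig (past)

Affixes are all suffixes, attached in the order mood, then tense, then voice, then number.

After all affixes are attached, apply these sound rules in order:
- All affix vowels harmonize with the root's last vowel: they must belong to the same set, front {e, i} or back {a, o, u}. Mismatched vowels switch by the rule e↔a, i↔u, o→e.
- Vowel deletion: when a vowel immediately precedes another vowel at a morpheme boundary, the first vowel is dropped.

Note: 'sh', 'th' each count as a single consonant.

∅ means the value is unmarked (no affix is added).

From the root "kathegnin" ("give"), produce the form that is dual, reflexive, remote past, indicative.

Attach mood indicative -i → kathegnini.
Attach tense remote past -on (after vowel 'i') → kathegninion.
Attach voice reflexive -sha → kathegninionsha.
Attach number dual -ik → kathegninionshaik.
Apply vowel harmony: kathegninionshaik → kathegniniensheik.
Apply vowel deletion: kathegniniensheik → kathegninenshik.

kathegninenshik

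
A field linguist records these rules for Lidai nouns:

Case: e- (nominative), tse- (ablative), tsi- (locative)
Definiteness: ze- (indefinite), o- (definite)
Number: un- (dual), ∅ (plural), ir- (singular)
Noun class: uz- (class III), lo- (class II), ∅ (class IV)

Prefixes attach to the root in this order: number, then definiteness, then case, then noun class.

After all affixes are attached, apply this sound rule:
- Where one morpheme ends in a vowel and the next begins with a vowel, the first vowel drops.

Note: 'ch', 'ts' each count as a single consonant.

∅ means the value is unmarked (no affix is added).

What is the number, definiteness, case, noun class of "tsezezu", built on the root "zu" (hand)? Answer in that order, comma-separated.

Segment: tse-ze-zu.
number: ∅ → plural.
definiteness: ze- → indefinite.
case: tse- → ablative.
noun class: ∅ → class IV.

plural, indefinite, ablative, class IV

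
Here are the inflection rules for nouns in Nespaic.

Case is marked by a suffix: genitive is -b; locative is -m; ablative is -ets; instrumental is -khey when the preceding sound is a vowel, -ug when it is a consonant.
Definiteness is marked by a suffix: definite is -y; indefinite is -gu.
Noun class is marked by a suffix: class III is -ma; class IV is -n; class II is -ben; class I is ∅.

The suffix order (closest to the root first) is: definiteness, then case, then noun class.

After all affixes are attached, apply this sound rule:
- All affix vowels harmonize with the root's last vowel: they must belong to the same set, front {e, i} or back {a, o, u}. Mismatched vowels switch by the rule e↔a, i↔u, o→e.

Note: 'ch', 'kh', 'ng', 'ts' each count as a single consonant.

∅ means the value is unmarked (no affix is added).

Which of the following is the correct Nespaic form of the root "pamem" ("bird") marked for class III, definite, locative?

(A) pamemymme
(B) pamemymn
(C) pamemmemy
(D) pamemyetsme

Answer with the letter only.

Attach definiteness definite -y → pamemy.
Attach case locative -m → pamemym.
Attach noun class class III -ma → pamemymma.
Apply vowel harmony: pamemymma → pamemymme.
So the correct form is pamemymme, option (A).
(B) pamemymn is wrong: it uses class IV instead of class III for noun class.
(C) pamemmemy is wrong: it has the affixes in the wrong order.
(D) pamemyetsme is wrong: it uses ablative instead of locative for case.

A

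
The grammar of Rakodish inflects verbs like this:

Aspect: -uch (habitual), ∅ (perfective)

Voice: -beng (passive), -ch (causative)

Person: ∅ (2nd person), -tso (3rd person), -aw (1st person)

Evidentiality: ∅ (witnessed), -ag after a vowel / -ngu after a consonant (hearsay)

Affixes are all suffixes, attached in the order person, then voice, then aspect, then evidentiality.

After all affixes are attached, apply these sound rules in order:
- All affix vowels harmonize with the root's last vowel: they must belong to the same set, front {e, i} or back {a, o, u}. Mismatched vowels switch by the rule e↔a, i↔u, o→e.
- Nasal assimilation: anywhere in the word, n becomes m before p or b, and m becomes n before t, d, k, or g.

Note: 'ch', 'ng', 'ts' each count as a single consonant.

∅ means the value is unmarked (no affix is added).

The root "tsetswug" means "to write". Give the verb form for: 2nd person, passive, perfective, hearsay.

person = 2nd person: zero marking, form stays tsetswug.
Attach voice passive -beng → tsetswugbeng.
aspect = perfective: zero marking, form stays tsetswugbeng.
Attach evidentiality hearsay -ngu (after consonant 'ng') → tsetswugbengngu.
Apply vowel harmony: tsetswugbengngu → tsetswugbangngu.
Nasal assimilation: no change.

tsetswugbangngu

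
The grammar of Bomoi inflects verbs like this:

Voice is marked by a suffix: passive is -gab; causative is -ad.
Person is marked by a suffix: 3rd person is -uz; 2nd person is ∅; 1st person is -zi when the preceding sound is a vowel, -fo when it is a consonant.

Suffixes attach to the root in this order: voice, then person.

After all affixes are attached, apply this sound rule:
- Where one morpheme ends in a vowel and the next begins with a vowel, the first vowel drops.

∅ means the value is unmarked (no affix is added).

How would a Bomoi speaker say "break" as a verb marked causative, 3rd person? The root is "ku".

kaduz

Attach voice causative -ad → kuad.
Attach person 3rd person -uz → kuaduz.
Apply vowel deletion: kuaduz → kaduz.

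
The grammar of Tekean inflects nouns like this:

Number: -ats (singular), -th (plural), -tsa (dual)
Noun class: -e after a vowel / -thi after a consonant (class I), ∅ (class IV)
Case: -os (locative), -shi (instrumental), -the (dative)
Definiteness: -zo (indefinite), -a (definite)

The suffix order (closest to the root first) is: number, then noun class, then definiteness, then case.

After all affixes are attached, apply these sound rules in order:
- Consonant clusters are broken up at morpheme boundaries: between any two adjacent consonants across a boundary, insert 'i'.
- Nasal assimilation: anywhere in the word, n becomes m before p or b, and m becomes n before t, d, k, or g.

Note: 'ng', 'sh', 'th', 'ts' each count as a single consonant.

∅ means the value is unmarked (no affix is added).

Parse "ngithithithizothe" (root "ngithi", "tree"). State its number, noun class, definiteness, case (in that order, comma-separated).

Segment: ngithi-th-thi-zo-the.
number: -th → plural.
noun class: -e/thi → class I.
definiteness: -zo → indefinite.
case: -the → dative.

plural, class I, indefinite, dative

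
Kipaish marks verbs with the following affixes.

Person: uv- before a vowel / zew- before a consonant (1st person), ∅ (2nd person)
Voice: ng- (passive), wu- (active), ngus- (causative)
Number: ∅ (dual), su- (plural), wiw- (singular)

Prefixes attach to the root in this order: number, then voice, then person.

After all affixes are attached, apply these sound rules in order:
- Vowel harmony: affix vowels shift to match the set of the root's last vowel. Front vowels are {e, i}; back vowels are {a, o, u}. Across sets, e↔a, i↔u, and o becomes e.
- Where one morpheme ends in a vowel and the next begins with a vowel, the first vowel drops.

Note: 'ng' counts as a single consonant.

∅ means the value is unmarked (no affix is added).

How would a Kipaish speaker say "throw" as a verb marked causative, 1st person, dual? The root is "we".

number = dual: zero marking, form stays we.
Attach voice causative ngus- → nguswe.
Attach person 1st person zew- (before consonant 'ng') → zewnguswe.
Apply vowel harmony: zewnguswe → zewngiswe.
Vowel deletion: no change.

zewngiswe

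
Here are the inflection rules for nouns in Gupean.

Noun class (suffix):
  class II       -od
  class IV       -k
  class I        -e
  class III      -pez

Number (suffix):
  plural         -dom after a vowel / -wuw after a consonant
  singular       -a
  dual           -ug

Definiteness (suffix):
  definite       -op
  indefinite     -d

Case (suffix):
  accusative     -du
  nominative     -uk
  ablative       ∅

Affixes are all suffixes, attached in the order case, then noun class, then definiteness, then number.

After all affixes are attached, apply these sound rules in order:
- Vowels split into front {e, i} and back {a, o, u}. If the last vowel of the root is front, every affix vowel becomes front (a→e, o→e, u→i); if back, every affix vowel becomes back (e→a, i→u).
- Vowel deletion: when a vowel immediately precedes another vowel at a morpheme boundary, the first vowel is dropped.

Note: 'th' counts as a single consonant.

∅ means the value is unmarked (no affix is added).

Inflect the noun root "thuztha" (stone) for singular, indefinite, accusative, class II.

thuzthadodda

Attach case accusative -du → thuzthadu.
Attach noun class class II -od → thuzthaduod.
Attach definiteness indefinite -d → thuzthaduodd.
Attach number singular -a → thuzthaduodda.
Vowel harmony: no change.
Apply vowel deletion: thuzthaduodda → thuzthadodda.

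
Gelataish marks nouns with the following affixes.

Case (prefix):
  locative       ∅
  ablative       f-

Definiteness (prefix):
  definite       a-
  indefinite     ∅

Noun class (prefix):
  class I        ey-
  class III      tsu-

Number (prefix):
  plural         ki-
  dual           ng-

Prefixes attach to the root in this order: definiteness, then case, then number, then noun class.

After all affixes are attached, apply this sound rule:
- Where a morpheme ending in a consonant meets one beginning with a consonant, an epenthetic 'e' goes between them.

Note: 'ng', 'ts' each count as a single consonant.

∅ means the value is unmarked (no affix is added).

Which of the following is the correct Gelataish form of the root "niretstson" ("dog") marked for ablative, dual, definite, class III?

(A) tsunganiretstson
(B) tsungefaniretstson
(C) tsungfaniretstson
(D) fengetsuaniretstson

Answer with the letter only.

Attach definiteness definite a- → aniretstson.
Attach case ablative f- → faniretstson.
Attach number dual ng- → ngfaniretstson.
Attach noun class class III tsu- → tsungfaniretstson.
Apply epenthesis: tsungfaniretstson → tsungefaniretstson.
So the correct form is tsungefaniretstson, option (B).
(D) fengetsuaniretstson is wrong: it has the affixes in the wrong order.
(A) tsunganiretstson is wrong: it uses locative instead of ablative for case.
(C) tsungfaniretstson is wrong: it fails to apply the sound rule(s).

B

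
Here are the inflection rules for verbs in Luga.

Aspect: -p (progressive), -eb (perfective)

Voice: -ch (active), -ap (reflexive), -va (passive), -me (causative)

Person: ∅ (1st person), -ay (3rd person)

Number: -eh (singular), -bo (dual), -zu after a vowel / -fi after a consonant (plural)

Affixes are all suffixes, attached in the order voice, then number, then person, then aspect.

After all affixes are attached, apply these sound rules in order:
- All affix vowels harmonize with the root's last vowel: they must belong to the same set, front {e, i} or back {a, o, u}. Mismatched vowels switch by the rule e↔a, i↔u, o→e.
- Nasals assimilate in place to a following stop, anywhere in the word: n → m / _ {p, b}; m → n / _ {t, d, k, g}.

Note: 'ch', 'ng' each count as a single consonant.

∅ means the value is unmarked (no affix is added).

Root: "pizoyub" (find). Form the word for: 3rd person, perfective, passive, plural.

Attach voice passive -va → pizoyubva.
Attach number plural -zu (after vowel 'a') → pizoyubvazu.
Attach person 3rd person -ay → pizoyubvazuay.
Attach aspect perfective -eb → pizoyubvazuayeb.
Apply vowel harmony: pizoyubvazuayeb → pizoyubvazuayab.
Nasal assimilation: no change.

pizoyubvazuayab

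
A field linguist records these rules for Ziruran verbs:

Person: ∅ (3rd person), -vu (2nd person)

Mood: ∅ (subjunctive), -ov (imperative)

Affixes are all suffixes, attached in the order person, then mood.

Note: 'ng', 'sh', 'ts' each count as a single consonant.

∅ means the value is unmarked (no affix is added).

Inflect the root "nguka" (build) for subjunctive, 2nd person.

ngukavu

Attach person 2nd person -vu → ngukavu.
mood = subjunctive: zero marking, form stays ngukavu.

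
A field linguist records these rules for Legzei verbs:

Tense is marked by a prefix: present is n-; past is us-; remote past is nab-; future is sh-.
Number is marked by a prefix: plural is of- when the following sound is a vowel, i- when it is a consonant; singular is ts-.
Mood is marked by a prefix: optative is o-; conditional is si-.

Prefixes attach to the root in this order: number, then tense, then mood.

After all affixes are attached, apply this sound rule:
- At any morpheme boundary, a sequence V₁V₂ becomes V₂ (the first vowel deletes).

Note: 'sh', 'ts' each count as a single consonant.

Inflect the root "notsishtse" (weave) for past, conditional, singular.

sustsnotsishtse

Attach number singular ts- → tsnotsishtse.
Attach tense past us- → ustsnotsishtse.
Attach mood conditional si- → siustsnotsishtse.
Apply vowel deletion: siustsnotsishtse → sustsnotsishtse.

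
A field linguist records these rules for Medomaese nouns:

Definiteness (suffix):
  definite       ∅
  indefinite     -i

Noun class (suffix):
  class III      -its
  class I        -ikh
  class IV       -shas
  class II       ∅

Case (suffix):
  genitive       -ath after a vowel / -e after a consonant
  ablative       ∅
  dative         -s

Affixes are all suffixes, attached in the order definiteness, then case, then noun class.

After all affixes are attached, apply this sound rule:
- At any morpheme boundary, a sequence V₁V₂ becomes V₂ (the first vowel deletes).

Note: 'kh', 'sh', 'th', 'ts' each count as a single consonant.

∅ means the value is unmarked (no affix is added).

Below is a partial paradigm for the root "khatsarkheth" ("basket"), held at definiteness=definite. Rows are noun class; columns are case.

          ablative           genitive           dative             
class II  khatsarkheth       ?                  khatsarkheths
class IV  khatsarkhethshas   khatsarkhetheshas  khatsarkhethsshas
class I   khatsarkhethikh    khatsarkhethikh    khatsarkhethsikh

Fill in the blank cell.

definiteness = definite: zero marking, form stays khatsarkheth.
Attach case genitive -e (after consonant 'th') → khatsarkhethe.
noun class = class II: zero marking, form stays khatsarkhethe.
Vowel deletion: no change.

khatsarkhethe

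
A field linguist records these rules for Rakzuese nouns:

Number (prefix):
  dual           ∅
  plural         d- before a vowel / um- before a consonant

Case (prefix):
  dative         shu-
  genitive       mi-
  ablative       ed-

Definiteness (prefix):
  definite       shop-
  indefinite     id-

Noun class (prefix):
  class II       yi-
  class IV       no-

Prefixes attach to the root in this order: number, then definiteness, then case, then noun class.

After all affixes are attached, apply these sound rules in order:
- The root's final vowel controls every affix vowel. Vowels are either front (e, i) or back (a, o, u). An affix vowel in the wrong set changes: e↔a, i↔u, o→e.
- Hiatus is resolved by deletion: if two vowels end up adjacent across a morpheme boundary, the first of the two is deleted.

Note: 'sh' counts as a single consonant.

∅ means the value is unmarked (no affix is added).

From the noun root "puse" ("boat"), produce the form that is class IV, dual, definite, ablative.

nedsheppuse

number = dual: zero marking, form stays puse.
Attach definiteness definite shop- → shoppuse.
Attach case ablative ed- → edshoppuse.
Attach noun class class IV no- → noedshoppuse.
Apply vowel harmony: noedshoppuse → needsheppuse.
Apply vowel deletion: needsheppuse → nedsheppuse.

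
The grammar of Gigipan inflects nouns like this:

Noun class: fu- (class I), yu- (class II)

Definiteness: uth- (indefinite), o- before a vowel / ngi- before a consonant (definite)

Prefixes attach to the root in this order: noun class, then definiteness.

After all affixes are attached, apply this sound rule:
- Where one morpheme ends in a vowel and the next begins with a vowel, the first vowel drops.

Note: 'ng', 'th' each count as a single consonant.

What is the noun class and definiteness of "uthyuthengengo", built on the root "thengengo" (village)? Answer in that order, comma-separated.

Segment: uth-yu-thengengo.
noun class: yu- → class II.
definiteness: uth- → indefinite.

class II, indefinite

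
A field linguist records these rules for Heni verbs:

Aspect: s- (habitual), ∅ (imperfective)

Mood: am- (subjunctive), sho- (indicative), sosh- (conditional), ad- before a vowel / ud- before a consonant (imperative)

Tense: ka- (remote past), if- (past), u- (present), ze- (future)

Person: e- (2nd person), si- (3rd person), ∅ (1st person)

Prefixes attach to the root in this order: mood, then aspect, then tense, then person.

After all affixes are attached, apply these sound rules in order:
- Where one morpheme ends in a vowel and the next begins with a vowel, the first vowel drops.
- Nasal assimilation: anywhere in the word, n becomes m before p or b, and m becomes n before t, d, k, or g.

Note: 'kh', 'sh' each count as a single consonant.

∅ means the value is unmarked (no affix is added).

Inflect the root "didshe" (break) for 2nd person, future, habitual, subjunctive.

Attach mood subjunctive am- → amdidshe.
Attach aspect habitual s- → samdidshe.
Attach tense future ze- → zesamdidshe.
Attach person 2nd person e- → ezesamdidshe.
Vowel deletion: no change.
Apply nasal assimilation: ezesamdidshe → ezesandidshe.

ezesandidshe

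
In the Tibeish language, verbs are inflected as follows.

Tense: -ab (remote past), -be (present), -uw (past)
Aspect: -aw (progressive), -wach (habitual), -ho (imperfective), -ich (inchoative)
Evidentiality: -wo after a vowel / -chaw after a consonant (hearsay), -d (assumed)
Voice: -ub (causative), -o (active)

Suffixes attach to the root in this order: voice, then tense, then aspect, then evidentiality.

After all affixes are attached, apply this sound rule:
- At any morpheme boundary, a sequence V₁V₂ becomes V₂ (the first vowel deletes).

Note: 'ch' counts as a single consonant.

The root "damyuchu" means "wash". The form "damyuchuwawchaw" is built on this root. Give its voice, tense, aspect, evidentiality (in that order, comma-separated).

Segment: damyuchu-o-uw-aw-chaw.
voice: -o → active.
tense: -uw → past.
aspect: -aw → progressive.
evidentiality: -wo/chaw → hearsay.

active, past, progressive, hearsay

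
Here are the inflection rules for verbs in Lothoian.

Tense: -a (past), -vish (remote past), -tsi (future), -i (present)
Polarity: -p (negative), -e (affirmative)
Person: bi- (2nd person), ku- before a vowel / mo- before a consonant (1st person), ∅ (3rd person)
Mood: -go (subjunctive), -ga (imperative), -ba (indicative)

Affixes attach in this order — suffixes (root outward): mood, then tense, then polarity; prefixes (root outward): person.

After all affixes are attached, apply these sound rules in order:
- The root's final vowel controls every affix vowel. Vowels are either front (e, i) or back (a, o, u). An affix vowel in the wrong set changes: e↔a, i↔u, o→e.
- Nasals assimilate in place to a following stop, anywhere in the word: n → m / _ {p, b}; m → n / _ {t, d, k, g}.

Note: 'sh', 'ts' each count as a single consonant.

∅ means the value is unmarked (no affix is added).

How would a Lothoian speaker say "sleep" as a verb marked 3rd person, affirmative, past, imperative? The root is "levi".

levigeee

Attach mood imperative -ga → leviga.
Attach tense past -a → levigaa.
Attach polarity affirmative -e → levigaae.
person = 3rd person: zero marking, form stays levigaae.
Apply vowel harmony: levigaae → levigeee.
Nasal assimilation: no change.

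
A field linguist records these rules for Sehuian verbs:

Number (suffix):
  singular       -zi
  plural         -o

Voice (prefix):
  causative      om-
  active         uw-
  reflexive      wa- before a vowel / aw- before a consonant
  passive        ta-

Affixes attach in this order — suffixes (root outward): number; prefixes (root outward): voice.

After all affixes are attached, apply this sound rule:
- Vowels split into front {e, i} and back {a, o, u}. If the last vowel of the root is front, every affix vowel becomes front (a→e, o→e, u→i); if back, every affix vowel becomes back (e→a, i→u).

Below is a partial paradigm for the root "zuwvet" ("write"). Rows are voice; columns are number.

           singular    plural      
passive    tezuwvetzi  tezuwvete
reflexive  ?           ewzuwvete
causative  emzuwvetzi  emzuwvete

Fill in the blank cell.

Attach number singular -zi → zuwvetzi.
Attach voice reflexive aw- (before consonant 'z') → awzuwvetzi.
Apply vowel harmony: awzuwvetzi → ewzuwvetzi.

ewzuwvetzi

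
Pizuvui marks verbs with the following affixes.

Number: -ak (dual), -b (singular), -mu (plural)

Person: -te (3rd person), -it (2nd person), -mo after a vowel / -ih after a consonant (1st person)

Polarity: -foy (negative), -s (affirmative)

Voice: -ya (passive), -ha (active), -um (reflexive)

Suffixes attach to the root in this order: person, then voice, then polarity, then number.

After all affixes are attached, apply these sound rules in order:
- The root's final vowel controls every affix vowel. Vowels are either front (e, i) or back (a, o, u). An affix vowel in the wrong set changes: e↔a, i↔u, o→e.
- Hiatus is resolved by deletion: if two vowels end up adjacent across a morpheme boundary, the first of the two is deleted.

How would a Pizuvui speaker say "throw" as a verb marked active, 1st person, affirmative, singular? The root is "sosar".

Attach person 1st person -ih (after consonant 'r') → sosarih.
Attach voice active -ha → sosarihha.
Attach polarity affirmative -s → sosarihhas.
Attach number singular -b → sosarihhasb.
Apply vowel harmony: sosarihhasb → sosaruhhasb.
Vowel deletion: no change.

sosaruhhasb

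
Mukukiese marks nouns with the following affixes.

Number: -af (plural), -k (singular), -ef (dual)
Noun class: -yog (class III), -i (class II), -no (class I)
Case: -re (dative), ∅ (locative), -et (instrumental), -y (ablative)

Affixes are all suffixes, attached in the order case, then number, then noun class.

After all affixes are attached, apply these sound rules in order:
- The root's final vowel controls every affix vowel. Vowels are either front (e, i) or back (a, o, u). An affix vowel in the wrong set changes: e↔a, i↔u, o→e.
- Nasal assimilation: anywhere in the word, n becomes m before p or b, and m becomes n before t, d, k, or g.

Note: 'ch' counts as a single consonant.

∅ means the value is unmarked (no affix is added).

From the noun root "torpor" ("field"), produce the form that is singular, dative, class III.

torporrakyog

Attach case dative -re → torporre.
Attach number singular -k → torporrek.
Attach noun class class III -yog → torporrekyog.
Apply vowel harmony: torporrekyog → torporrakyog.
Nasal assimilation: no change.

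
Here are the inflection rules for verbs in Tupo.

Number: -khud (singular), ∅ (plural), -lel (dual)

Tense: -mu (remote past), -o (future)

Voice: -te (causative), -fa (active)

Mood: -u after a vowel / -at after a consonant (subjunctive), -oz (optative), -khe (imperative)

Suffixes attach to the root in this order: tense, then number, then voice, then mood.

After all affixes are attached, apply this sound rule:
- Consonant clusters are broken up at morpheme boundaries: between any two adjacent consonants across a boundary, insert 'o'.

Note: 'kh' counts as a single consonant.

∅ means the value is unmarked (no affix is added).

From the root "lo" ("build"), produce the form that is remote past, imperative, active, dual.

lomulelofakhe

Attach tense remote past -mu → lomu.
Attach number dual -lel → lomulel.
Attach voice active -fa → lomulelfa.
Attach mood imperative -khe → lomulelfakhe.
Apply epenthesis: lomulelfakhe → lomulelofakhe.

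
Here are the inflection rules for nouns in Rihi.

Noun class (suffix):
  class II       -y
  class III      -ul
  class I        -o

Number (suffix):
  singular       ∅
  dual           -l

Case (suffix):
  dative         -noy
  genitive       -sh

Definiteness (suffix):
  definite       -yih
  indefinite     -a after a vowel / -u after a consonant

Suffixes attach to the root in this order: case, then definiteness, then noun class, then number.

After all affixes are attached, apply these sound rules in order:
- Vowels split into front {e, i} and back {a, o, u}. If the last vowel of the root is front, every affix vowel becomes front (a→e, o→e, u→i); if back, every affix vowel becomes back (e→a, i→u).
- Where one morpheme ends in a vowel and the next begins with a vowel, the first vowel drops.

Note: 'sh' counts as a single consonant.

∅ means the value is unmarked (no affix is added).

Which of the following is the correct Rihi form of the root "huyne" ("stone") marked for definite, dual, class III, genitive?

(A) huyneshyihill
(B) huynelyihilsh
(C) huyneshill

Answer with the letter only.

A

Attach case genitive -sh → huynesh.
Attach definiteness definite -yih → huyneshyih.
Attach noun class class III -ul → huyneshyihul.
Attach number dual -l → huyneshyihull.
Apply vowel harmony: huyneshyihull → huyneshyihill.
Vowel deletion: no change.
So the correct form is huyneshyihill, option (A).
(B) huynelyihilsh is wrong: it has the affixes in the wrong order.
(C) huyneshill is wrong: it uses indefinite instead of definite for definiteness.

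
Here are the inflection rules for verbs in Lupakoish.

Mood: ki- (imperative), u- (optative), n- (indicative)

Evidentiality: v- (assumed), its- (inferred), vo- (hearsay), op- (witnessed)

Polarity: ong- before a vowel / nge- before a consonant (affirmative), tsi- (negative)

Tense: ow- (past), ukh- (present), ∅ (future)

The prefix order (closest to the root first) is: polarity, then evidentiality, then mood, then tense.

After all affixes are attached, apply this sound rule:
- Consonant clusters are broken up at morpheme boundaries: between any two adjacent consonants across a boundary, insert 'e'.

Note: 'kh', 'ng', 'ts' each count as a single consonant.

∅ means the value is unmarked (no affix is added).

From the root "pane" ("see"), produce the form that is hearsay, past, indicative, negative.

Attach polarity negative tsi- → tsipane.
Attach evidentiality hearsay vo- → votsipane.
Attach mood indicative n- → nvotsipane.
Attach tense past ow- → ownvotsipane.
Apply epenthesis: ownvotsipane → owenevotsipane.

owenevotsipane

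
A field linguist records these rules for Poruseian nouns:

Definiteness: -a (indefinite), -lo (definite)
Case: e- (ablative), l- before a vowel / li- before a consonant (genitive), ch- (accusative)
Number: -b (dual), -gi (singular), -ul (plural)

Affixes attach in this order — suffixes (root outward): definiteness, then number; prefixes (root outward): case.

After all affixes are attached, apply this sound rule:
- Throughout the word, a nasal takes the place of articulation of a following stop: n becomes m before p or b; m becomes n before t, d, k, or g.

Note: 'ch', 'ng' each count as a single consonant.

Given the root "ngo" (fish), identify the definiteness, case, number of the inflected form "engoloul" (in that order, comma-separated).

Segment: e-ngo-lo-ul.
definiteness: -lo → definite.
case: e- → ablative.
number: -ul → plural.

definite, ablative, plural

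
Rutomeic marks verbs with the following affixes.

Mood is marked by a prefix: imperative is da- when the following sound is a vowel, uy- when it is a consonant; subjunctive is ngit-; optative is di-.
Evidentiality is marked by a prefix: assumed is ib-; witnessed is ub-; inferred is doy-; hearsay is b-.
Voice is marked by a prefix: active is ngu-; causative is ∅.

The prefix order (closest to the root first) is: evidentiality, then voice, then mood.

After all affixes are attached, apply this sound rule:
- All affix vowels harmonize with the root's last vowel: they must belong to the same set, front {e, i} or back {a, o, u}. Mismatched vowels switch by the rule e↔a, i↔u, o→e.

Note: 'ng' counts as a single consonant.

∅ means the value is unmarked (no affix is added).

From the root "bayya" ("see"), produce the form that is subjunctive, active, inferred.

ngutngudoybayya

Attach evidentiality inferred doy- → doybayya.
Attach voice active ngu- → ngudoybayya.
Attach mood subjunctive ngit- → ngitngudoybayya.
Apply vowel harmony: ngitngudoybayya → ngutngudoybayya.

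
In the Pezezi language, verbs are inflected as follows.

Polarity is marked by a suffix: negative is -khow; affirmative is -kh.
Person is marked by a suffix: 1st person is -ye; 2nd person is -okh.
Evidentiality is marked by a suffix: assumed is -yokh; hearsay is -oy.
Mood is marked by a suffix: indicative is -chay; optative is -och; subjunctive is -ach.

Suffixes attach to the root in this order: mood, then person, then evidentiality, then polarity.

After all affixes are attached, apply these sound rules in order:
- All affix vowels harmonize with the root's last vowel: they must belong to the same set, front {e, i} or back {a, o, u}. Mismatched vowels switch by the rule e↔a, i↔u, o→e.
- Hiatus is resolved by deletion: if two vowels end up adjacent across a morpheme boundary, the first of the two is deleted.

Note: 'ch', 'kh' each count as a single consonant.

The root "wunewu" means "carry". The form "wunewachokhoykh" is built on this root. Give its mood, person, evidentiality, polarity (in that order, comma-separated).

Segment: wunewu-ach-okh-oy-kh.
mood: -ach → subjunctive.
person: -okh → 2nd person.
evidentiality: -oy → hearsay.
polarity: -kh → affirmative.

subjunctive, 2nd person, hearsay, affirmative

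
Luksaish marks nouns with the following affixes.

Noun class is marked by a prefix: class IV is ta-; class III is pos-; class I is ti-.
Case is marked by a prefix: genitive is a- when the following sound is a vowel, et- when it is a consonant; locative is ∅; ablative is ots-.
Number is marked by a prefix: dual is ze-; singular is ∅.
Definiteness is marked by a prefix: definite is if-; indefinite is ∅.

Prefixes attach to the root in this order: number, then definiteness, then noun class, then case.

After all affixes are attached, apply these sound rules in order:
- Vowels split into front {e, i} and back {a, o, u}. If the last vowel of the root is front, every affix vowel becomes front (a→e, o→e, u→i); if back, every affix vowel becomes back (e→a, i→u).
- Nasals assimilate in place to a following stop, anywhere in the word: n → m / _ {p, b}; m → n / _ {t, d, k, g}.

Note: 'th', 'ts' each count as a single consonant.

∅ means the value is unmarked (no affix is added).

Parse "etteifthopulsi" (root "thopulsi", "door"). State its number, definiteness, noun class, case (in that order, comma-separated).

Segment: et-ta-if-thopulsi.
number: ∅ → singular.
definiteness: if- → definite.
noun class: ta- → class IV.
case: a/et- → genitive.

singular, definite, class IV, genitive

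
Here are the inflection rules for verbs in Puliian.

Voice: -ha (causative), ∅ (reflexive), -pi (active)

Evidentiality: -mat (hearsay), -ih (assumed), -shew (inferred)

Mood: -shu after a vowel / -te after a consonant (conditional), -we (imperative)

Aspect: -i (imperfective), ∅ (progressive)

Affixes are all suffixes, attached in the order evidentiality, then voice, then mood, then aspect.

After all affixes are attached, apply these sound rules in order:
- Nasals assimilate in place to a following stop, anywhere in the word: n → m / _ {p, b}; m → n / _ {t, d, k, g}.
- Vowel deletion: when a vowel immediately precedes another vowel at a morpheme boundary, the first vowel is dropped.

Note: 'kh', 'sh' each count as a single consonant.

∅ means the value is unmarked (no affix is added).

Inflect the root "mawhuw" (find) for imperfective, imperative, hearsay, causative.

mawhuwmathawi

Attach evidentiality hearsay -mat → mawhuwmat.
Attach voice causative -ha → mawhuwmatha.
Attach mood imperative -we → mawhuwmathawe.
Attach aspect imperfective -i → mawhuwmathawei.
Nasal assimilation: no change.
Apply vowel deletion: mawhuwmathawei → mawhuwmathawi.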